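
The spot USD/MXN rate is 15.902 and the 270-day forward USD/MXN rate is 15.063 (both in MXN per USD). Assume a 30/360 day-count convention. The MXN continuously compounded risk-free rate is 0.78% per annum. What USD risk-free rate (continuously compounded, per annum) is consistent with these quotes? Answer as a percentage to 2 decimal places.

F = S·e^((r_MXN − r_USD)T) ⇒ r_USD = r_MXN − ln(F/S)/T
ln(15.063/15.902) = -0.054203; /(270/360) = -0.072271
r_USD = 0.0078 + 0.072271 = 0.080071
r_USD = 8.01%

8.01%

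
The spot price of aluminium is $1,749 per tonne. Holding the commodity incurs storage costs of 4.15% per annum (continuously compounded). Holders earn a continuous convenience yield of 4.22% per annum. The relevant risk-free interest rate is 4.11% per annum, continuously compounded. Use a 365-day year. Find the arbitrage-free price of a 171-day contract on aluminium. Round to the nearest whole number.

Net carry = r + u − y = 0.0411 + 0.0415 − 0.0422 = 0.0404
F = S·e^((r+u−y)T) = 1749 · e^(0.0404 × 171/365) = 1749 · e^0.018927
= 1749 × 1.019107 = $1,782 per tonne

$1,782 per tonne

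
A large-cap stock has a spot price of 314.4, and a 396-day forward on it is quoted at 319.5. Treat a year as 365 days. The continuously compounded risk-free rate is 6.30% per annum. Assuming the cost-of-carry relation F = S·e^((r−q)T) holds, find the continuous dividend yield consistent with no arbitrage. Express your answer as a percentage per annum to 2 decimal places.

4.82%

From F = S·e^((r−q)T): (r − q) = ln(F/S)/T
ln(319.5/314.4) = ln(1.016221) = 0.016091
(r − q) = 0.016091 / (396/365) = 0.014831
q = r − ln(F/S)/T = 0.0630 − 0.014831 = 0.048169
q = 4.82%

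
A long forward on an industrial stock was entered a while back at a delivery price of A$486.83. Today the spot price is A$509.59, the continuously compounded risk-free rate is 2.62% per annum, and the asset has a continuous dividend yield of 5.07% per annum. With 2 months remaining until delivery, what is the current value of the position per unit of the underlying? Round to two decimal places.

Current fair forward for the remaining 2 months: F = S·e^((r − q)·T), (r − q) = 0.0262 − 0.0507 = -0.0245
F = 509.59 · e^(-0.0245 × 2/12) = 509.59 × 0.995925 = 507.5134
Value of long forward = (F − K)·e^(−rT) = (507.5134 − 486.83) · e^(−0.0262·2/12)
= 20.6834 × 0.995643 = 20.59

A$20.59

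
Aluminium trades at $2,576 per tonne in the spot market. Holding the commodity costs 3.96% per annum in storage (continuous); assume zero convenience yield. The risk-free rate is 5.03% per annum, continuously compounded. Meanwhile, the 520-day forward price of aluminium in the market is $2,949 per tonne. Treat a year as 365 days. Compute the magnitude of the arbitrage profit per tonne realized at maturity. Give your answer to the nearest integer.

Fair forward: F* = S·e^(carry·T), with carry = (r + u) = 0.0503 + 0.0396 = 0.0899
F* = 2576 · e^(0.0899 × 520/365) = 2576 · e^0.128077 = 2576 × 1.136641 = $2927.9872
Market $2949 > fair $2927.9872: forward overpriced → cash-and-carry (buy spot, short the forward).
At maturity, profit = |F_mkt − F*| = |2949 − 2927.9872| = $21 per tonne

$21 per tonne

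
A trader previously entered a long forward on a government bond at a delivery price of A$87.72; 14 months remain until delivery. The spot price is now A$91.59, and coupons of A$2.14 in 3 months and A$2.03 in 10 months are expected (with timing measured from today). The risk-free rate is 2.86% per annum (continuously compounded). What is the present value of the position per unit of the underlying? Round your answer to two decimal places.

PV(remaining coupons) I = 2.14·e^(−0.0286·3/12) + 2.03·e^(−0.0286·10/12) = 4.1069
Current forward F = (S − I)·e^(rT) = (91.59 − 4.1069)·e^(0.0286·14/12) = 87.4831 × 1.033930 = 90.4514
Value (long) = (F − K)·e^(−rT) = (90.4514 − 87.72) × 0.967184 = 2.6418
Value = A$2.64

A$2.64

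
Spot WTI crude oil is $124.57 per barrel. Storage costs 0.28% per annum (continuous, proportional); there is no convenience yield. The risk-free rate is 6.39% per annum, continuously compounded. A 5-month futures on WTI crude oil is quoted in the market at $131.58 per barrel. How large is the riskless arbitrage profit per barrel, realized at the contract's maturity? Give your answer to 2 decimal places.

Fair futures: F* = S·e^(carry·T), with carry = (r + u) = 0.0639 + 0.0028 = 0.0667
F* = 124.57 · e^(0.0667 × 5/12) = 124.57 · e^0.027792 = 124.57 × 1.028182 = $128.0806
Market $131.58 > fair $128.0806: forward overpriced → cash-and-carry (buy spot, short the forward).
At maturity, profit = |F_mkt − F*| = |131.58 − 128.0806| = $3.50 per barrel

$3.50 per barrel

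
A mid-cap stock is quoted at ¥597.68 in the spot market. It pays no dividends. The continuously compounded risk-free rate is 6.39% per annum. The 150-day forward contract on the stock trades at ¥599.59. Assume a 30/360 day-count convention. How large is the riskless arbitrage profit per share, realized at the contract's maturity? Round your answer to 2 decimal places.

¥14.22 per share

Fair forward: F* = S·e^(carry·T), with carry = r = 0.0639
F* = 597.68 · e^(0.0639 × 150/360) = 597.68 · e^0.026625 = 597.68 × 1.026983 = ¥613.8072
Market ¥599.59 < fair ¥613.8072: forward underpriced → reverse cash-and-carry (short spot, go long the forward).
At maturity, profit = |F_mkt − F*| = |599.59 − 613.8072| = ¥14.22 per share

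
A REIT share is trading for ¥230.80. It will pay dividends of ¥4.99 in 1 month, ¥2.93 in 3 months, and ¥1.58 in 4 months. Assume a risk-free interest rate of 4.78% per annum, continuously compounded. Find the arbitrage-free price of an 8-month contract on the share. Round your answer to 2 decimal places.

¥228.55

PV(dividends) I = 4.99·e^(−0.0478·1/12) + 2.93·e^(−0.0478·3/12) + 1.58·e^(−0.0478·4/12)
I = 4.9702 + 2.8952 + 1.5550 = 9.4204
F = (S − I)·e^(rT) = (230.80 − 9.4204) · e^(0.0478·8/12)
= 221.3796 · e^0.031867 = 221.3796 × 1.032380 = ¥228.55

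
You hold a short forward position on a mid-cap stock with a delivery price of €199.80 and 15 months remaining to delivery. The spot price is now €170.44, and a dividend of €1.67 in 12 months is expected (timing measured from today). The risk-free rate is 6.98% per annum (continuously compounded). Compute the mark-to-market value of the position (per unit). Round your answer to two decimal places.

€14.22

PV(remaining dividends) I = 1.67·e^(−0.0698·12/12) = 1.5574
Current forward F = (S − I)·e^(rT) = (170.44 − 1.5574)·e^(0.0698·15/12) = 168.8826 × 1.091169 = 184.2795
Value (long) = (F − K)·e^(−rT) = (184.2795 − 199.80) × 0.916448 = -14.2237
Short position value = −(long value) = €14.22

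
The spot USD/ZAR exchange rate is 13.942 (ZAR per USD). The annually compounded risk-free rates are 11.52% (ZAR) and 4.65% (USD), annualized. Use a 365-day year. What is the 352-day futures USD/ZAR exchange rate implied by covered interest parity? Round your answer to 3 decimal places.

By covered interest parity, F = S · (1+r_ZAR)^T / (1+r_USD)^T
= 13.942 × 1.110878 / 1.044807 = 13.942 × 1.063238
F = 14.824 ZAR per USD

14.824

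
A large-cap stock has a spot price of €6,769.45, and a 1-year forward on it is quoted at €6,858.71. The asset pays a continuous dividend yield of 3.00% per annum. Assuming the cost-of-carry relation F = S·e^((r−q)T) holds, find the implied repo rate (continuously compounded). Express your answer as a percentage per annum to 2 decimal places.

From F = S·e^((r−q)T): (r − q) = ln(F/S)/T
ln(6858.71/6769.45) = ln(1.013186) = 0.013100
(r − q) = 0.013100 / (1) = 0.013100
r = ln(F/S)/T + q = 0.013100 + 0.0300 = 0.043100
r = 4.31%

4.31%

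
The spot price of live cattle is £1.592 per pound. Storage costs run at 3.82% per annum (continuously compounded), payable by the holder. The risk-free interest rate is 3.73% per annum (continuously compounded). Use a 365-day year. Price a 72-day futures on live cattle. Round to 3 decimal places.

Net carry = r + u − y = 0.0373 + 0.0382 − 0.0000 = 0.0755
F = S·e^((r+u−y)T) = 1.592 · e^(0.0755 × 72/365) = 1.592 · e^0.014893
= 1.592 × 1.015004 = £1.616 per pound

£1.616 per pound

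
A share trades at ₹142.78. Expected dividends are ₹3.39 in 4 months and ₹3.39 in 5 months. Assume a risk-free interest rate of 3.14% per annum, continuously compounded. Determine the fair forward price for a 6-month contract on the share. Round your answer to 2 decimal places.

₹138.23

PV(dividends) I = 3.39·e^(−0.0314·4/12) + 3.39·e^(−0.0314·5/12)
I = 3.3547 + 3.3459 = 6.7006
F = (S − I)·e^(rT) = (142.78 − 6.7006) · e^(0.0314·6/12)
= 136.0794 · e^0.015700 = 136.0794 × 1.015824 = ₹138.23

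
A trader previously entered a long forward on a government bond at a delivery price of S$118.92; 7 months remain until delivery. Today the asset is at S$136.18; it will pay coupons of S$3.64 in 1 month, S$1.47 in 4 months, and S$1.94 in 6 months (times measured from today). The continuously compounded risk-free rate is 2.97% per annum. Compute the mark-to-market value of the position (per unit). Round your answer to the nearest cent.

S$12.30

PV(remaining coupons) I = 3.64·e^(−0.0297·1/12) + 1.47·e^(−0.0297·4/12) + 1.94·e^(−0.0297·6/12) = 6.9979
Current forward F = (S − I)·e^(rT) = (136.18 − 6.9979)·e^(0.0297·7/12) = 129.1821 × 1.017476 = 131.4397
Value (long) = (F − K)·e^(−rT) = (131.4397 − 118.92) × 0.982824 = 12.3047
Value = S$12.30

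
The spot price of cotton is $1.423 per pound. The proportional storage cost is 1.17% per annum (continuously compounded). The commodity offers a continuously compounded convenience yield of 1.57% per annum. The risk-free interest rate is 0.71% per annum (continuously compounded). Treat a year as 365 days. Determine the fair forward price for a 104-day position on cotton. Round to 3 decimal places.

$1.424 per pound

Net carry = r + u − y = 0.0071 + 0.0117 − 0.0157 = 0.0031
F = S·e^((r+u−y)T) = 1.423 · e^(0.0031 × 104/365) = 1.423 · e^0.000883
= 1.423 × 1.000883 = $1.424 per pound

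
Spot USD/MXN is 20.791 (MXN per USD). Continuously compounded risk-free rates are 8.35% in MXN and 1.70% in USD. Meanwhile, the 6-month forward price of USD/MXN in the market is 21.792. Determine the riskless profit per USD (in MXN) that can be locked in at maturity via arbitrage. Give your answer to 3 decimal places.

0.298 per USD (in MXN)

Fair forward: F* = S·e^(carry·T), with carry = (r_MXN − r_USD) = 0.0835 − 0.0170 = 0.0665
F* = 20.791 · e^(0.0665 × 6/12) = 20.791 · e^0.033250 = 20.791 × 1.033809 = 21.4939
Market 21.792 > fair 21.4939: forward overpriced → cash-and-carry (buy spot, short the forward).
At maturity, profit = |F_mkt − F*| = |21.792 − 21.4939| = 0.298 per USD (in MXN)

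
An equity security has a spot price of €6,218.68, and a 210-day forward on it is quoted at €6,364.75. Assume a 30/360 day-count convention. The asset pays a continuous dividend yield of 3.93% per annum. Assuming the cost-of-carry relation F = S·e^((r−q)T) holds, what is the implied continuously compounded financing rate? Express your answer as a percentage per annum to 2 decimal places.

7.91%

From F = S·e^((r−q)T): (r − q) = ln(F/S)/T
ln(6364.75/6218.68) = ln(1.023489) = 0.023217
(r − q) = 0.023217 / (210/360) = 0.039801
r = ln(F/S)/T + q = 0.039801 + 0.0393 = 0.079101
r = 7.91%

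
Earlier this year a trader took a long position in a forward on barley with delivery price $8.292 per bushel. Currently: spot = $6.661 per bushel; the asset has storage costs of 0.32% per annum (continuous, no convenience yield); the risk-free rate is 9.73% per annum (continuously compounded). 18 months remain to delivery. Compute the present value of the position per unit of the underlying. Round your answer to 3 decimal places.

Current fair forward for the remaining 18 months: F = S·e^((r + u)·T), (r + u) = 0.0973 + 0.0032 = 0.1005
F = 6.661 · e^(0.1005 × 18/12) = 6.661 × 1.162706 = 7.7448
Value of long forward = (F − K)·e^(−rT) = (7.7448 − 8.292) · e^(−0.0973·18/12)
= -0.5472 × 0.864201 = -0.473

-$0.473 per bushel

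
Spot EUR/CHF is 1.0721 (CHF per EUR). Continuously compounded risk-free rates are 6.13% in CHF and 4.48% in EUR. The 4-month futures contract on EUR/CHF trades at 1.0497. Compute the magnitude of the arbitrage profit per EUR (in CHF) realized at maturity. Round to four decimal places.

0.0283 per EUR (in CHF)

Fair futures: F* = S·e^(carry·T), with carry = (r_CHF − r_EUR) = 0.0613 − 0.0448 = 0.0165
F* = 1.0721 · e^(0.0165 × 4/12) = 1.0721 · e^0.005500 = 1.0721 × 1.005515 = 1.0780
Market 1.0497 < fair 1.0780: forward underpriced → reverse cash-and-carry (short spot, go long the forward).
At maturity, profit = |F_mkt − F*| = |1.0497 − 1.0780| = 0.0283 per EUR (in CHF)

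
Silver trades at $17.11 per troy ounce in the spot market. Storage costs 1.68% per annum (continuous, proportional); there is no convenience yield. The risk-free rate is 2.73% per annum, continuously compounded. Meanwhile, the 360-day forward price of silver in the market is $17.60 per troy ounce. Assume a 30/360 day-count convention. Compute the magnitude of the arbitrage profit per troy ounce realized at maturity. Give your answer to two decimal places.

Fair forward: F* = S·e^(carry·T), with carry = (r + u) = 0.0273 + 0.0168 = 0.0441
F* = 17.11 · e^(0.0441 × 360/360) = 17.11 · e^0.044100 = 17.11 × 1.045087 = $17.8814
Market $17.60 < fair $17.8814: forward underpriced → reverse cash-and-carry (short spot, go long the forward).
At maturity, profit = |F_mkt − F*| = |17.60 − 17.8814| = $0.28 per troy ounce

$0.28 per troy ounce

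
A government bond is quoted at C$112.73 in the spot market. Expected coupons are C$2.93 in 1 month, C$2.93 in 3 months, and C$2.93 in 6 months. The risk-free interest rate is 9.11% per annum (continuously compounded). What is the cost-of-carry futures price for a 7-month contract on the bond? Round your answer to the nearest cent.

C$109.84

PV(coupons) I = 2.93·e^(−0.0911·1/12) + 2.93·e^(−0.0911·3/12) + 2.93·e^(−0.0911·6/12)
I = 2.9078 + 2.8640 + 2.7995 = 8.5713
F = (S − I)·e^(rT) = (112.73 − 8.5713) · e^(0.0911·7/12)
= 104.1587 · e^0.053142 = 104.1587 × 1.054579 = C$109.84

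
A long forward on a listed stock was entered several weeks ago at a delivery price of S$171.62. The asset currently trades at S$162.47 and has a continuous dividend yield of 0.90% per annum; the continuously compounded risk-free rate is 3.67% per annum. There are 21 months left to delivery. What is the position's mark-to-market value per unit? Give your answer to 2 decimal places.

Current fair forward for the remaining 21 months: F = S·e^((r − q)·T), (r − q) = 0.0367 − 0.0090 = 0.0277
F = 162.47 · e^(0.0277 × 21/12) = 162.47 × 1.049669 = 170.5397
Value of long forward = (F − K)·e^(−rT) = (170.5397 − 171.62) · e^(−0.0367·21/12)
= -1.0803 × 0.937794 = -1.01

-S$1.01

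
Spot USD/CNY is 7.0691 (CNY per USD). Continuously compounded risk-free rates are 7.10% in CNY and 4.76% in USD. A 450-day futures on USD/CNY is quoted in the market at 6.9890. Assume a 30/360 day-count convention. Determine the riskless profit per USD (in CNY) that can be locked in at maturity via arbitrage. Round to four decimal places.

Fair futures: F* = S·e^(carry·T), with carry = (r_CNY − r_USD) = 0.0710 − 0.0476 = 0.0234
F* = 7.0691 · e^(0.0234 × 450/360) = 7.0691 · e^0.029250 = 7.0691 × 1.029682 = 7.2789
Market 6.9890 < fair 7.2789: forward underpriced → reverse cash-and-carry (short spot, go long the forward).
At maturity, profit = |F_mkt − F*| = |6.9890 − 7.2789| = 0.2899 per USD (in CNY)

0.2899 per USD (in CNY)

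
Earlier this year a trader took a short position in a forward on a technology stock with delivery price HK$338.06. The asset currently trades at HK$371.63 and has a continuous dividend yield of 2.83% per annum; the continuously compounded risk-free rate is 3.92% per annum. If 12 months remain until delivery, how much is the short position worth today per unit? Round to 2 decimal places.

Current fair forward for the remaining 12 months: F = S·e^((r − q)·T), (r − q) = 0.0392 − 0.0283 = 0.0109
F = 371.63 · e^(0.0109 × 12/12) = 371.63 × 1.010960 = 375.7031
Value of long forward = (F − K)·e^(−rT) = (375.7031 − 338.06) · e^(−0.0392·12/12)
= 37.6431 × 0.961558 = 36.20
Short position value = −(long value) = -HK$36.20

-HK$36.20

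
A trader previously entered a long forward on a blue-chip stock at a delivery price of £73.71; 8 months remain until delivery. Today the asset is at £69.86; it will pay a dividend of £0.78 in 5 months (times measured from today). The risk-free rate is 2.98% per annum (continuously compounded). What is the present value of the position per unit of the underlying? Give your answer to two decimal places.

-£3.17

PV(remaining dividends) I = 0.78·e^(−0.0298·5/12) = 0.7704
Current forward F = (S − I)·e^(rT) = (69.86 − 0.7704)·e^(0.0298·8/12) = 69.0896 × 1.020065 = 70.4759
Value (long) = (F − K)·e^(−rT) = (70.4759 − 73.71) × 0.980329 = -3.1705
Value = -£3.17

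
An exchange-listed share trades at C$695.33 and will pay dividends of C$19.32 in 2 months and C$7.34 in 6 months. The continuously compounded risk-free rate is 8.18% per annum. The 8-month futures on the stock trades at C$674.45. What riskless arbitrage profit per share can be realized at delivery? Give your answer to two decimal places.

PV(dividends) I = 19.32·e^(−0.0818·2/12) + 7.34·e^(−0.0818·6/12) = 26.1042
Fair futures F* = (S − I)·e^(rT) = (695.33 − 26.1042)·e^0.054533 = 669.2258 × 1.056047 = 706.7339
Market C$674.45 < fair 706.7339: forward underpriced → reverse cash-and-carry (short the stock, invest proceeds at r, pay the dividends, go long the forward).
Profit at T = |F_mkt − F*| = |674.45 − 706.7339| = C$32.28 per share

C$32.28 per share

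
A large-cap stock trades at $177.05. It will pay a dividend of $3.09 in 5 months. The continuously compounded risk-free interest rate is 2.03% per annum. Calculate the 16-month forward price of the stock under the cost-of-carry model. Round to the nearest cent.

$178.76

PV(dividends) I = 3.09·e^(−0.0203·5/12)
I = 3.0640
F = (S − I)·e^(rT) = (177.05 − 3.0640) · e^(0.0203·16/12)
= 173.9860 · e^0.027067 = 173.9860 × 1.027437 = $178.76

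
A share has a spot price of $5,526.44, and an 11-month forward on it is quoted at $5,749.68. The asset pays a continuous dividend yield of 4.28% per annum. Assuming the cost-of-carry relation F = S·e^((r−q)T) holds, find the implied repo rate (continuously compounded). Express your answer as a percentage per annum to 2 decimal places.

8.60%

From F = S·e^((r−q)T): (r − q) = ln(F/S)/T
ln(5749.68/5526.44) = ln(1.040395) = 0.039600
(r − q) = 0.039600 / (11/12) = 0.043200
r = ln(F/S)/T + q = 0.043200 + 0.0428 = 0.086000
r = 8.60%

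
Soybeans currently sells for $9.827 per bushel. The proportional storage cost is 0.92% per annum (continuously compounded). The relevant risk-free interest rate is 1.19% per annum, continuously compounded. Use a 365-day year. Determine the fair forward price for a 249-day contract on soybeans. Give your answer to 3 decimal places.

Net carry = r + u − y = 0.0119 + 0.0092 − 0.0000 = 0.0211
F = S·e^((r+u−y)T) = 9.827 · e^(0.0211 × 249/365) = 9.827 · e^0.014394
= 9.827 × 1.014498 = $9.969 per bushel

$9.969 per bushel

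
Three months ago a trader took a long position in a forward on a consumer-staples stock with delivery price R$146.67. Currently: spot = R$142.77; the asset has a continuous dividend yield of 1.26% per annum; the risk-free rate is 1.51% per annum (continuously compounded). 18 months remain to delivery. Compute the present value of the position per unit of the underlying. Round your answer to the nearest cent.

Current fair forward for the remaining 18 months: F = S·e^((r − q)·T), (r − q) = 0.0151 − 0.0126 = 0.0025
F = 142.77 · e^(0.0025 × 18/12) = 142.77 × 1.003757 = 143.3064
Value of long forward = (F − K)·e^(−rT) = (143.3064 − 146.67) · e^(−0.0151·18/12)
= -3.3636 × 0.977605 = -3.29

-R$3.29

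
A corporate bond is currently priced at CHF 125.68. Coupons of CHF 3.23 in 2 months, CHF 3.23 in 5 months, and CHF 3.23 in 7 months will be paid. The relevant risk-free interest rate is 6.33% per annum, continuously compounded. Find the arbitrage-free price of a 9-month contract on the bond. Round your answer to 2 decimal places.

PV(coupons) I = 3.23·e^(−0.0633·2/12) + 3.23·e^(−0.0633·5/12) + 3.23·e^(−0.0633·7/12)
I = 3.1961 + 3.1459 + 3.1129 = 9.4549
F = (S − I)·e^(rT) = (125.68 − 9.4549) · e^(0.0633·9/12)
= 116.2251 · e^0.047475 = 116.2251 × 1.048620 = CHF 121.88

CHF 121.88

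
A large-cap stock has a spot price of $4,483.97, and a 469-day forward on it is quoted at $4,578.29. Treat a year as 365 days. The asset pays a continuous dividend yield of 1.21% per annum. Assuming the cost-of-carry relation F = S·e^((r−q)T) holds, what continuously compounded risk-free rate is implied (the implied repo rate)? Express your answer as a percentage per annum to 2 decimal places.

From F = S·e^((r−q)T): (r − q) = ln(F/S)/T
ln(4578.29/4483.97) = ln(1.021035) = 0.020817
(r − q) = 0.020817 / (469/365) = 0.016201
r = ln(F/S)/T + q = 0.016201 + 0.0121 = 0.028301
r = 2.83%

2.83%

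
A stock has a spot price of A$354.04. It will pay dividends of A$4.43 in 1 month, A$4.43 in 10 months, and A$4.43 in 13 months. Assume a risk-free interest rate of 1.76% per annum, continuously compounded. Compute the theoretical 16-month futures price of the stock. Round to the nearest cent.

A$349.00

PV(dividends) I = 4.43·e^(−0.0176·1/12) + 4.43·e^(−0.0176·10/12) + 4.43·e^(−0.0176·13/12)
I = 4.4235 + 4.3655 + 4.3463 = 13.1353
F = (S − I)·e^(rT) = (354.04 − 13.1353) · e^(0.0176·16/12)
= 340.9047 · e^0.023467 = 340.9047 × 1.023745 = A$349.00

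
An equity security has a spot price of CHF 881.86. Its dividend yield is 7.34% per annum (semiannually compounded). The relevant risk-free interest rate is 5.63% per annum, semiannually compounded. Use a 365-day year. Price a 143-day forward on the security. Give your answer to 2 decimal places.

F = S · (1+r/2)^(2T) / (1+q/2)^(2T)
= 881.86 × 1.021991 / 1.028644 = 881.86 × 0.993532
F = CHF 876.16

CHF 876.16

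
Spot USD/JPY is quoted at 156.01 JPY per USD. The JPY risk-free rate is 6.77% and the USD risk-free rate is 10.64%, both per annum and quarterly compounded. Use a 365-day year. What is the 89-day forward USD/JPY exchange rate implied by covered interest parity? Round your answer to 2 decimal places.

154.58

By covered interest parity, F = S · (1+r_JPY/4)^(4T) / (1+r_USD/4)^(4T)
= 156.01 × 1.016504 / 1.025936 = 156.01 × 0.990806
F = 154.58 JPY per USD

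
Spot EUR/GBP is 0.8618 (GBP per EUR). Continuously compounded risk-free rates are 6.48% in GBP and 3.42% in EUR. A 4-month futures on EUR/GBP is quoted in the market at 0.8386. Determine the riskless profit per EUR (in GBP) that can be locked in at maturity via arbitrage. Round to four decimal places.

Fair futures: F* = S·e^(carry·T), with carry = (r_GBP − r_EUR) = 0.0648 − 0.0342 = 0.0306
F* = 0.8618 · e^(0.0306 × 4/12) = 0.8618 · e^0.010200 = 0.8618 × 1.010252 = 0.8706
Market 0.8386 < fair 0.8706: forward underpriced → reverse cash-and-carry (short spot, go long the forward).
At maturity, profit = |F_mkt − F*| = |0.8386 − 0.8706| = 0.0320 per EUR (in GBP)

0.0320 per EUR (in GBP)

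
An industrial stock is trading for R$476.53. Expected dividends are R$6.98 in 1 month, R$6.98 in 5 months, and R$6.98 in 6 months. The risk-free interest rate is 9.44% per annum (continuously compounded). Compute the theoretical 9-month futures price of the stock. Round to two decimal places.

R$489.71

PV(dividends) I = 6.98·e^(−0.0944·1/12) + 6.98·e^(−0.0944·5/12) + 6.98·e^(−0.0944·6/12)
I = 6.9253 + 6.7108 + 6.6582 = 20.2943
F = (S − I)·e^(rT) = (476.53 − 20.2943) · e^(0.0944·9/12)
= 456.2357 · e^0.070800 = 456.2357 × 1.073367 = R$489.71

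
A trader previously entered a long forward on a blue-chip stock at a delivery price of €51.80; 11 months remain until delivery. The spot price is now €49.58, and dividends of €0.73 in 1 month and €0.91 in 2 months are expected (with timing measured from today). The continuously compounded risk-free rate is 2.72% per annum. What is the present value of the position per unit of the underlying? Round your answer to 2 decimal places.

PV(remaining dividends) I = 0.73·e^(−0.0272·1/12) + 0.91·e^(−0.0272·2/12) = 1.6342
Current forward F = (S − I)·e^(rT) = (49.58 − 1.6342)·e^(0.0272·11/12) = 47.9458 × 1.025247 = 49.1563
Value (long) = (F − K)·e^(−rT) = (49.1563 − 51.80) × 0.975375 = -2.5786
Value = -€2.58

-€2.58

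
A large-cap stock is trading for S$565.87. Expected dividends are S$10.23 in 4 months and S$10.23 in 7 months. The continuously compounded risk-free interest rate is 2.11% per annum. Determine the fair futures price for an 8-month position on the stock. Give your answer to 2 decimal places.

PV(dividends) I = 10.23·e^(−0.0211·4/12) + 10.23·e^(−0.0211·7/12)
I = 10.1583 + 10.1049 = 20.2632
F = (S − I)·e^(rT) = (565.87 − 20.2632) · e^(0.0211·8/12)
= 545.6068 · e^0.014067 = 545.6068 × 1.014166 = S$553.34

S$553.34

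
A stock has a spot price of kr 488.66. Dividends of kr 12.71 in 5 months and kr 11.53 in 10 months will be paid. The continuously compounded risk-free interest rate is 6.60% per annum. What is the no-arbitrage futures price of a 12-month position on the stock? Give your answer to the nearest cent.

PV(dividends) I = 12.71·e^(−0.0660·5/12) + 11.53·e^(−0.0660·10/12)
I = 12.3652 + 10.9130 = 23.2782
F = (S − I)·e^(rT) = (488.66 − 23.2782) · e^(0.0660·12/12)
= 465.3818 · e^0.066000 = 465.3818 × 1.068227 = kr 497.13

kr 497.13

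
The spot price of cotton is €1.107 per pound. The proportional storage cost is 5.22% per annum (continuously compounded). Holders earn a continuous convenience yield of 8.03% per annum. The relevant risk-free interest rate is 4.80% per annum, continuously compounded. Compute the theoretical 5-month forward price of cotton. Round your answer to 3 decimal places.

Net carry = r + u − y = 0.0480 + 0.0522 − 0.0803 = 0.0199
F = S·e^((r+u−y)T) = 1.107 · e^(0.0199 × 5/12) = 1.107 · e^0.008292
= 1.107 × 1.008326 = €1.116 per pound

€1.116 per pound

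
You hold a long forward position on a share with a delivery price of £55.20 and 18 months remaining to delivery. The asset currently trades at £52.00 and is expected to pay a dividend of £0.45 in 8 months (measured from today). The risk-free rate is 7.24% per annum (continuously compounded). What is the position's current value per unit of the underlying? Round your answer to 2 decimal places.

£2.05

PV(remaining dividends) I = 0.45·e^(−0.0724·8/12) = 0.4288
Current forward F = (S − I)·e^(rT) = (52.00 − 0.4288)·e^(0.0724·18/12) = 51.5712 × 1.114716 = 57.4872
Value (long) = (F − K)·e^(−rT) = (57.4872 − 55.20) × 0.897089 = 2.0518
Value = £2.05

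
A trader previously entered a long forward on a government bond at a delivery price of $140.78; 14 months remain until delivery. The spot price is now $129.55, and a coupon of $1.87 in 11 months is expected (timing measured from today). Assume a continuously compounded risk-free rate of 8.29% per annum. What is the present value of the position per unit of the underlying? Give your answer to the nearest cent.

PV(remaining coupons) I = 1.87·e^(−0.0829·11/12) = 1.7332
Current forward F = (S − I)·e^(rT) = (129.55 − 1.7332)·e^(0.0829·14/12) = 127.8168 × 1.101548 = 140.7963
Value (long) = (F − K)·e^(−rT) = (140.7963 − 140.78) × 0.907813 = 0.0148
Value = $0.01

$0.01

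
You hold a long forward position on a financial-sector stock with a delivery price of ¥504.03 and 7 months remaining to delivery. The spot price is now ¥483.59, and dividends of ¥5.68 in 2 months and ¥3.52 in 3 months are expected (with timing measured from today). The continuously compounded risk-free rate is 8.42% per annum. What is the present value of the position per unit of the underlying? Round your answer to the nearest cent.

-¥5.33

PV(remaining dividends) I = 5.68·e^(−0.0842·2/12) + 3.52·e^(−0.0842·3/12) = 9.0475
Current forward F = (S − I)·e^(rT) = (483.59 − 9.0475)·e^(0.0842·7/12) = 474.5425 × 1.050343 = 498.4324
Value (long) = (F − K)·e^(−rT) = (498.4324 − 504.03) × 0.952070 = -5.3293
Value = -¥5.33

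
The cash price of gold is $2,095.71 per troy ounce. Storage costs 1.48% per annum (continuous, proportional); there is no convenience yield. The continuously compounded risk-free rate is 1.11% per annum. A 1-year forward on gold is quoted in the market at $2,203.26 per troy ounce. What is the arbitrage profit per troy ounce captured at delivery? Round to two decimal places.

$52.56 per troy ounce

Fair forward: F* = S·e^(carry·T), with carry = (r + u) = 0.0111 + 0.0148 = 0.0259
F* = 2095.71 · e^(0.0259 × 1) = 2095.71 · e^0.02590000 = 2095.71 × 1.02623832 = $2150.6979
Market $2203.26 > fair $2150.6979: forward overpriced → cash-and-carry (buy spot, short the forward).
At maturity, profit = |F_mkt − F*| = |2203.26 − 2150.6979| = $52.56 per troy ounce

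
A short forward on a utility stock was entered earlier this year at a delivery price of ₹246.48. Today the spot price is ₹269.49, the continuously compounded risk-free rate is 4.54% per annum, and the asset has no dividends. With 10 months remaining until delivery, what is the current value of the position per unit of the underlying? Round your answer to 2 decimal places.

-₹32.16

Current fair forward for the remaining 10 months: F = S·e^(r·T), r = 0.0454
F = 269.49 · e^(0.0454 × 10/12) = 269.49 × 1.038558 = 279.8810
Value of long forward = (F − K)·e^(−rT) = (279.8810 − 246.48) · e^(−0.0454·10/12)
= 33.4010 × 0.962873 = 32.16
Short position value = −(long value) = -₹32.16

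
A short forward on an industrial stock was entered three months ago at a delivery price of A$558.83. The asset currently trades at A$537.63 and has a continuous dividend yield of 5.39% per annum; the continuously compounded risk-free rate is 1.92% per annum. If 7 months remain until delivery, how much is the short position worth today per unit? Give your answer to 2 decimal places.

Current fair forward for the remaining 7 months: F = S·e^((r − q)·T), (r − q) = 0.0192 − 0.0539 = -0.0347
F = 537.63 · e^(-0.0347 × 7/12) = 537.63 × 0.979962 = 526.8570
Value of long forward = (F − K)·e^(−rT) = (526.8570 − 558.83) · e^(−0.0192·7/12)
= -31.9730 × 0.988862 = -31.62
Short position value = −(long value) = A$31.62

A$31.62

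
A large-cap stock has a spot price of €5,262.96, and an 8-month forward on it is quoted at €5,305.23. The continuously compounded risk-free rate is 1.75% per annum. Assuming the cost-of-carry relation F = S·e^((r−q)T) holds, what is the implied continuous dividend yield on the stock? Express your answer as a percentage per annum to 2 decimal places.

From F = S·e^((r−q)T): (r − q) = ln(F/S)/T
ln(5305.23/5262.96) = ln(1.008032) = 0.008000
(r − q) = 0.008000 / (8/12) = 0.012000
q = r − ln(F/S)/T = 0.0175 − 0.012000 = 0.005500
q = 0.55%

0.55%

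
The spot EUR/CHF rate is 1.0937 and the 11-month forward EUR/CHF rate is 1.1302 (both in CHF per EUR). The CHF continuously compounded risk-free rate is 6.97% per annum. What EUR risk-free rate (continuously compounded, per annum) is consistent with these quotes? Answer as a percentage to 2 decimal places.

F = S·e^((r_CHF − r_EUR)T) ⇒ r_EUR = r_CHF − ln(F/S)/T
ln(1.1302/1.0937) = 0.032828; /(11/12) = 0.035812
r_EUR = 0.0697 − 0.035812 = 0.033888
r_EUR = 3.39%

3.39%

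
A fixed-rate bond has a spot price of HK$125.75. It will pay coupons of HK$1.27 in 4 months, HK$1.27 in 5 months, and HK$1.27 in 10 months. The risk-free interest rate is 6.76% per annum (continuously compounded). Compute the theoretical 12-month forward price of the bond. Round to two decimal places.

PV(coupons) I = 1.27·e^(−0.0676·4/12) + 1.27·e^(−0.0676·5/12) + 1.27·e^(−0.0676·10/12)
I = 1.2417 + 1.2347 + 1.2004 = 3.6768
F = (S − I)·e^(rT) = (125.75 − 3.6768) · e^(0.0676·12/12)
= 122.0732 · e^0.067600 = 122.0732 × 1.069937 = HK$130.61

HK$130.61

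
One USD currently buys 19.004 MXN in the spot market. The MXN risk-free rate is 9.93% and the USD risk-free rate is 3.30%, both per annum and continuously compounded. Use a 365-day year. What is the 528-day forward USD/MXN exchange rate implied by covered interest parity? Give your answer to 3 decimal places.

F = S·e^((r_MXN − r_USD)T) = 19.004 · e^((0.0993 − 0.0330) × 528/365)
= 19.004 · e^0.095908 = 19.004 × 1.100658
F = 20.917 MXN per USD

20.917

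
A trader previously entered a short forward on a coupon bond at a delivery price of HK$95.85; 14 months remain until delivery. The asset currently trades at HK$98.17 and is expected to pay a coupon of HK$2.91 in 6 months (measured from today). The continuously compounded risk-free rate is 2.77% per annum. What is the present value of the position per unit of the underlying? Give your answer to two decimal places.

-HK$2.50

PV(remaining coupons) I = 2.91·e^(−0.0277·6/12) = 2.8700
Current forward F = (S − I)·e^(rT) = (98.17 − 2.8700)·e^(0.0277·14/12) = 95.3000 × 1.032845 = 98.4301
Value (long) = (F − K)·e^(−rT) = (98.4301 − 95.85) × 0.968200 = 2.4981
Short position value = −(long value) = -HK$2.50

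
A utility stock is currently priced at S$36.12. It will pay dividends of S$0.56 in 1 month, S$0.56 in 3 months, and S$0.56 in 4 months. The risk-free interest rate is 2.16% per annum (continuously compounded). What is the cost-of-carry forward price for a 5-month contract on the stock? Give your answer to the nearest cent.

S$34.76

PV(dividends) I = 0.56·e^(−0.0216·1/12) + 0.56·e^(−0.0216·3/12) + 0.56·e^(−0.0216·4/12)
I = 0.5590 + 0.5570 + 0.5560 = 1.6720
F = (S − I)·e^(rT) = (36.12 − 1.6720) · e^(0.0216·5/12)
= 34.4480 · e^0.009000 = 34.4480 × 1.009041 = S$34.76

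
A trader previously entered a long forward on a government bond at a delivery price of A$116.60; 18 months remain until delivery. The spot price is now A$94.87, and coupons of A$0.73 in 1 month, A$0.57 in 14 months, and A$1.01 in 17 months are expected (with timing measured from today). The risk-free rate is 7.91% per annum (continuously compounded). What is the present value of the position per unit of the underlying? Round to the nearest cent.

PV(remaining coupons) I = 0.73·e^(−0.0791·1/12) + 0.57·e^(−0.0791·14/12) + 1.01·e^(−0.0791·17/12) = 2.1479
Current forward F = (S − I)·e^(rT) = (94.87 − 2.1479)·e^(0.0791·18/12) = 92.7221 × 1.125976 = 104.4029
Value (long) = (F − K)·e^(−rT) = (104.4029 − 116.60) × 0.888119 = -10.8325
Value = -A$10.83

-A$10.83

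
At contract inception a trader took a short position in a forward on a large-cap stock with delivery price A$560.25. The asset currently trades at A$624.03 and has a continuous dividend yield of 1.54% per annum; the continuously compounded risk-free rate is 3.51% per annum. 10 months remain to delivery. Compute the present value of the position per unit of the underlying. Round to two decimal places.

-A$71.97

Current fair forward for the remaining 10 months: F = S·e^((r − q)·T), (r − q) = 0.0351 − 0.0154 = 0.0197
F = 624.03 · e^(0.0197 × 10/12) = 624.03 × 1.016552 = 634.3589
Value of long forward = (F − K)·e^(−rT) = (634.3589 − 560.25) · e^(−0.0351·10/12)
= 74.1089 × 0.971174 = 71.97
Short position value = −(long value) = -A$71.97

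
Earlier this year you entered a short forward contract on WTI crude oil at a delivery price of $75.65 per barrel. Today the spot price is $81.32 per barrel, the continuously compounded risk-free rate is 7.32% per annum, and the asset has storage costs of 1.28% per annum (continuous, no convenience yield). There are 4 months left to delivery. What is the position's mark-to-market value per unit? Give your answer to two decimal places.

Current fair forward for the remaining 4 months: F = S·e^((r + u)·T), (r + u) = 0.0732 + 0.0128 = 0.0860
F = 81.32 · e^(0.0860 × 4/12) = 81.32 × 1.029082 = 83.6849
Value of long forward = (F − K)·e^(−rT) = (83.6849 − 75.65) · e^(−0.0732·4/12)
= 8.0349 × 0.975895 = 7.84
Short position value = −(long value) = -$7.84

-$7.84 per barrel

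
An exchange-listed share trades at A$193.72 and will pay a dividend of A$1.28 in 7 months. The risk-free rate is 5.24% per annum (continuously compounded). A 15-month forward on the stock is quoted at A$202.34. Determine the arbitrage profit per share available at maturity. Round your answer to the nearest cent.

A$3.17 per share

PV(dividends) I = 1.28·e^(−0.0524·7/12) = 1.2415
Fair forward F* = (S − I)·e^(rT) = (193.72 − 1.2415)·e^0.065500 = 192.4785 × 1.067693 = 205.5079
Market A$202.34 < fair 205.5079: forward underpriced → reverse cash-and-carry (short the stock, invest proceeds at r, pay the dividends, go long the forward).
Profit at T = |F_mkt − F*| = |202.34 − 205.5079| = A$3.17 per share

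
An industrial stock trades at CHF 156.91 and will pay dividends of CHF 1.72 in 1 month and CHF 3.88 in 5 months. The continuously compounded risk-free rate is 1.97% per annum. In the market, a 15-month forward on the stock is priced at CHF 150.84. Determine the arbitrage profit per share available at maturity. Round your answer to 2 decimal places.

PV(dividends) I = 1.72·e^(−0.0197·1/12) + 3.88·e^(−0.0197·5/12) = 5.5655
Fair forward F* = (S − I)·e^(rT) = (156.91 − 5.5655)·e^0.024625 = 151.3445 × 1.024931 = 155.1177
Market CHF 150.84 < fair 155.1177: forward underpriced → reverse cash-and-carry (short the stock, invest proceeds at r, pay the dividends, go long the forward).
Profit at T = |F_mkt − F*| = |150.84 − 155.1177| = CHF 4.28 per share

CHF 4.28 per share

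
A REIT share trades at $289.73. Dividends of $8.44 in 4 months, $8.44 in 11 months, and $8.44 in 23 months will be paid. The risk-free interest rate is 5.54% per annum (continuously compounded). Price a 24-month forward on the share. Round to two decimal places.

PV(dividends) I = 8.44·e^(−0.0554·4/12) + 8.44·e^(−0.0554·11/12) + 8.44·e^(−0.0554·23/12)
I = 8.2856 + 8.0221 + 7.5898 = 23.8975
F = (S − I)·e^(rT) = (289.73 − 23.8975) · e^(0.0554·24/12)
= 265.8325 · e^0.110800 = 265.8325 × 1.117171 = $296.98

$296.98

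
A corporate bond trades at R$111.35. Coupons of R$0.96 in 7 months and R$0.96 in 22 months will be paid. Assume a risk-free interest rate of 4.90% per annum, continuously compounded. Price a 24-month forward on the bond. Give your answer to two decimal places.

PV(coupons) I = 0.96·e^(−0.0490·7/12) + 0.96·e^(−0.0490·22/12)
I = 0.9329 + 0.8775 = 1.8104
F = (S − I)·e^(rT) = (111.35 − 1.8104) · e^(0.0490·24/12)
= 109.5396 · e^0.098000 = 109.5396 × 1.102963 = R$120.82

R$120.82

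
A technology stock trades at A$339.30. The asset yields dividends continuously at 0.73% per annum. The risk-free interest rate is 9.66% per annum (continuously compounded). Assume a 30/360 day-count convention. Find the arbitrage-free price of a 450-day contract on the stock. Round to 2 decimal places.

F = S·e^((r − q)T) = 339.30 · e^((0.0966 − 0.0073) × 450/360)
= 339.30 · e^0.111625 = 339.30 × 1.118093
F = A$379.37

A$379.37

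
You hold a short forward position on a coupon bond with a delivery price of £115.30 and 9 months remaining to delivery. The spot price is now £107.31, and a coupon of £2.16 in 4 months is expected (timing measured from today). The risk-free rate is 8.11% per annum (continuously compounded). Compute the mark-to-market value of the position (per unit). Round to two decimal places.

PV(remaining coupons) I = 2.16·e^(−0.0811·4/12) = 2.1024
Current forward F = (S − I)·e^(rT) = (107.31 − 2.1024)·e^(0.0811·9/12) = 105.2076 × 1.062713 = 111.8055
Value (long) = (F − K)·e^(−rT) = (111.8055 − 115.30) × 0.940988 = -3.2883
Short position value = −(long value) = £3.29

£3.29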